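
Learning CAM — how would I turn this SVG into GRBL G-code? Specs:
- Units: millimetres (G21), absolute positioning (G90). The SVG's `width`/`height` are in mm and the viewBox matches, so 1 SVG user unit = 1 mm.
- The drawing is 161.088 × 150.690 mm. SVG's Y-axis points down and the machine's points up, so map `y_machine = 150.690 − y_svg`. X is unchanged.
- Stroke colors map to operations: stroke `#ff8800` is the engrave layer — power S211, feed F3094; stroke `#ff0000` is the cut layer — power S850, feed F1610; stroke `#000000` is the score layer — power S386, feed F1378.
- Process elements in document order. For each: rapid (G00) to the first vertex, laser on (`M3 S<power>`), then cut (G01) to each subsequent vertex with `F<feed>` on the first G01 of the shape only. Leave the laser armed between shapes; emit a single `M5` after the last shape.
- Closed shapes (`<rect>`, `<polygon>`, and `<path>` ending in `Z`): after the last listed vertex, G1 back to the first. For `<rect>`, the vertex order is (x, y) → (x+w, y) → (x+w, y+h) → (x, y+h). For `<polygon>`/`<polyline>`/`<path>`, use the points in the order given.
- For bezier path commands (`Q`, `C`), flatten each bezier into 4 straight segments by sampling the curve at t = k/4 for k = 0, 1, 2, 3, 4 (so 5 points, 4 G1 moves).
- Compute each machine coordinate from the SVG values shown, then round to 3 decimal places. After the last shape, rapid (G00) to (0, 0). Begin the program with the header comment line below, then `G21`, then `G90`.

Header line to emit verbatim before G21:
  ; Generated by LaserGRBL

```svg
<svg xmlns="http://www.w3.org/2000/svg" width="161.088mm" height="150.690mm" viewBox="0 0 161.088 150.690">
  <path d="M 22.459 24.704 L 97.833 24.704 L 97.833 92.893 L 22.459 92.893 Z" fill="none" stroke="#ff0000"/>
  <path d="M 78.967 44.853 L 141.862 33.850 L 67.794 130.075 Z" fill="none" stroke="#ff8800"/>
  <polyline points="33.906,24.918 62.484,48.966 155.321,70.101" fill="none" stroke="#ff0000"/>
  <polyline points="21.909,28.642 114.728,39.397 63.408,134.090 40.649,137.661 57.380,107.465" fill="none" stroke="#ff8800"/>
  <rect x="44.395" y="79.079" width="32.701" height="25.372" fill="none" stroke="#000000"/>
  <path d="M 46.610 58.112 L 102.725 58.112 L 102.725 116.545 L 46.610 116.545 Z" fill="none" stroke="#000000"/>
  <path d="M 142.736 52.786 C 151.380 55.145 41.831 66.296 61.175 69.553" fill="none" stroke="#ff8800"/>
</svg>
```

1 u = 1 mm; y_m = 150.690 − y.

[1] `<path>` rectangle, #ff0000→cut S850 F1610: (22.459,125.986) → (97.833,125.986) → (97.833,57.797) → (22.459,57.797) → (22.459,125.986) (closed)

[2] `<path>` closed polygon, #ff8800→engrave S211 F3094: (78.967,105.837) → (141.862,116.840) → (67.794,20.615) → (78.967,105.837) (closed)

[3] `<polyline>` open polyline, #ff0000→cut S850 F1610: (33.906,125.772) → (62.484,101.724) → (155.321,80.589)

[4] `<polyline>` open polyline, #ff8800→engrave S211 F3094: (21.909,122.048) → (114.728,111.293) → (63.408,16.600) → (40.649,13.029) → (57.380,43.225)

[5] `<rect>` rectangle, #000000→score S386 F1378: (44.395,71.611) → (77.096,71.611) → (77.096,46.239) → (44.395,46.239) → (44.395,71.611) (closed)

[6] `<path>` rectangle, #000000→score S386 F1378: (46.610,92.578) → (102.725,92.578) → (102.725,34.145) → (46.610,34.145) → (46.610,92.578) (closed)

[7] `<path>` cubic bezier, #ff8800→engrave S211 F3094: (142.736,97.904) → (130.919,94.747) → (97.943,89.857) → (66.974,84.799) → (61.175,81.137)

; Generated by LaserGRBL
G21
G90
G00 X22.459 Y125.986
M3 S850
G01 X97.833 Y125.986 F1610
G01 X97.833 Y57.797
G01 X22.459 Y57.797
G01 X22.459 Y125.986
G00 X78.967 Y105.837
M3 S211
G01 X141.862 Y116.840 F3094
G01 X67.794 Y20.615
G01 X78.967 Y105.837
G00 X33.906 Y125.772
M3 S850
G01 X62.484 Y101.724 F1610
G01 X155.321 Y80.589
G00 X21.909 Y122.048
M3 S211
G01 X114.728 Y111.293 F3094
G01 X63.408 Y16.600
G01 X40.649 Y13.029
G01 X57.380 Y43.225
G00 X44.395 Y71.611
M3 S386
G01 X77.096 Y71.611 F1378
G01 X77.096 Y46.239
G01 X44.395 Y46.239
G01 X44.395 Y71.611
G00 X46.610 Y92.578
M3 S386
G01 X102.725 Y92.578 F1378
G01 X102.725 Y34.145
G01 X46.610 Y34.145
G01 X46.610 Y92.578
G00 X142.736 Y97.904
M3 S211
G01 X130.919 Y94.747 F3094
G01 X97.943 Y89.857
G01 X66.974 Y84.799
G01 X61.175 Y81.137
M5
G00 X0.000 Y0.000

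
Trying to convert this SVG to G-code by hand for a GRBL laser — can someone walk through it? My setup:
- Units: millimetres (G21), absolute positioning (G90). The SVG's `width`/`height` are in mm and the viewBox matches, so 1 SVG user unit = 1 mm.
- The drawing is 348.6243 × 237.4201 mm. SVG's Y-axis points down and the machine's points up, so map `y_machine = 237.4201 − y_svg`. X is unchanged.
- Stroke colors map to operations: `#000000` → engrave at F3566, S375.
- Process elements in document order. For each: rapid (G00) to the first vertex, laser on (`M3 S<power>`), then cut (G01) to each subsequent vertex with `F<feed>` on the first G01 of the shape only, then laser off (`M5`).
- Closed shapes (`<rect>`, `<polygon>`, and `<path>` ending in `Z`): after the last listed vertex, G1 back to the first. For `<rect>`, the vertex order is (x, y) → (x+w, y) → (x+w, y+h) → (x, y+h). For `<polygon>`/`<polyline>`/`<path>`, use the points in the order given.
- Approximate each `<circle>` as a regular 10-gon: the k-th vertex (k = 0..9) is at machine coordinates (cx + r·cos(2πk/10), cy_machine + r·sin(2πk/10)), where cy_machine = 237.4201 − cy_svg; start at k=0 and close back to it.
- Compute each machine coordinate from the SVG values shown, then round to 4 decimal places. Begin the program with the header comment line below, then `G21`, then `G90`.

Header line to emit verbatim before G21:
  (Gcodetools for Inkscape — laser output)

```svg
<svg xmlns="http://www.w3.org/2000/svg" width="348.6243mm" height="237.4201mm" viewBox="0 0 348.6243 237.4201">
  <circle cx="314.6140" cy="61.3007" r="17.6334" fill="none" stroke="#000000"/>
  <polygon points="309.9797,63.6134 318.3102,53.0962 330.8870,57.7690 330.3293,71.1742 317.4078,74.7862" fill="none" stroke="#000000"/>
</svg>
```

viewBox `0 0 348.6243 237.4201` with mm width/height → 1 unit = 1 mm. Flip: y_m = 237.4201 − y_svg.

**Shape 1** — `<circle>` circle, stroke `#000000` → engrave (S375, F3566). Machine vertices: (332.2474,176.1194) → (328.8797,186.4841) → (320.0630,192.8898) → (309.1650,192.8898) → (300.3483,186.4841) → (296.9806,176.1194) → (300.3483,165.7547) → (309.1650,159.3490) → (320.0630,159.3490) → (328.8797,165.7547) → (332.2474,176.1194). Closed: final G1 returns to the first vertex.

**Shape 2** — `<polygon>` regular polygon, stroke `#000000` → engrave (S375, F3566). Machine vertices: (309.9797,173.8067) → (318.3102,184.3239) → (330.8870,179.6511) → (330.3293,166.2459) → (317.4078,162.6339) → (309.9797,173.8067). Closed: final G1 returns to the first vertex.

(Gcodetools for Inkscape — laser output)
G21
G90
G00 X332.2474 Y176.1194
M3 S375
G01 X328.8797 Y186.4841 F3566
G01 X320.0630 Y192.8898
G01 X309.1650 Y192.8898
G01 X300.3483 Y186.4841
G01 X296.9806 Y176.1194
G01 X300.3483 Y165.7547
G01 X309.1650 Y159.3490
G01 X320.0630 Y159.3490
G01 X328.8797 Y165.7547
G01 X332.2474 Y176.1194
M5
G00 X309.9797 Y173.8067
M3 S375
G01 X318.3102 Y184.3239 F3566
G01 X330.8870 Y179.6511
G01 X330.3293 Y166.2459
G01 X317.4078 Y162.6339
G01 X309.9797 Y173.8067
M5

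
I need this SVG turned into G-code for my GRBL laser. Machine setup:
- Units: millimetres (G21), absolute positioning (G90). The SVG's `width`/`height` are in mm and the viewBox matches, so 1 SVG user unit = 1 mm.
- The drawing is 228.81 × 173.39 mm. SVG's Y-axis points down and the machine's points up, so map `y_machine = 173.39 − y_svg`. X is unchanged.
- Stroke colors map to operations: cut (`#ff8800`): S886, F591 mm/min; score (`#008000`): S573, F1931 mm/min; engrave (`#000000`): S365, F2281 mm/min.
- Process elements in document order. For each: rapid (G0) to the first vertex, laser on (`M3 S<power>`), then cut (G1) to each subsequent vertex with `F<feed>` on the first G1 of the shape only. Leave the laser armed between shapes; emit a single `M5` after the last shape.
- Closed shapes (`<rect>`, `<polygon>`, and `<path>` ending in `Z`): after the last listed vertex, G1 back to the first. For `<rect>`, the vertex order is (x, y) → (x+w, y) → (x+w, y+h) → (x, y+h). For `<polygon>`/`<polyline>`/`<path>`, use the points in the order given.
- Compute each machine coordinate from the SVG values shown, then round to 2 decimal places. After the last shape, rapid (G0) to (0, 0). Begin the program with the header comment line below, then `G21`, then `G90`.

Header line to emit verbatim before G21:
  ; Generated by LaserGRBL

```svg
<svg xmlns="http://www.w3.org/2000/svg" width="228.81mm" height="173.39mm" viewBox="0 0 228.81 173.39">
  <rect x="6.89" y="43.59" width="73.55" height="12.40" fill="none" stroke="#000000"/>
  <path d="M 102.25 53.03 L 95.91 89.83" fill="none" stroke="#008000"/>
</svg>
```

Since the viewBox matches the mm dimensions, user units are millimetres directly. The only transform is the Y-flip y_m = 173.39 − y_svg.

Shape 1 is a rectangle drawn with `<rect>`. Its stroke #000000 means engrave at S365, F2281. After flipping Y the toolpath is (6.89,129.80) → (80.44,129.80) → (80.44,117.40) → (6.89,117.40) → (6.89,129.80), returning to the start.

Shape 2 is a line segment drawn with `<path>`. Its stroke #008000 means score at S573, F1931. After flipping Y the toolpath is (102.25,120.36) → (95.91,83.56).

; Generated by LaserGRBL
G21
G90
G0 X6.89 Y129.80
M3 S365
G1 X80.44 Y129.80 F2281
G1 X80.44 Y117.40
G1 X6.89 Y117.40
G1 X6.89 Y129.80
G0 X102.25 Y120.36
M3 S573
G1 X95.91 Y83.56 F1931
M5
G0 X0.00 Y0.00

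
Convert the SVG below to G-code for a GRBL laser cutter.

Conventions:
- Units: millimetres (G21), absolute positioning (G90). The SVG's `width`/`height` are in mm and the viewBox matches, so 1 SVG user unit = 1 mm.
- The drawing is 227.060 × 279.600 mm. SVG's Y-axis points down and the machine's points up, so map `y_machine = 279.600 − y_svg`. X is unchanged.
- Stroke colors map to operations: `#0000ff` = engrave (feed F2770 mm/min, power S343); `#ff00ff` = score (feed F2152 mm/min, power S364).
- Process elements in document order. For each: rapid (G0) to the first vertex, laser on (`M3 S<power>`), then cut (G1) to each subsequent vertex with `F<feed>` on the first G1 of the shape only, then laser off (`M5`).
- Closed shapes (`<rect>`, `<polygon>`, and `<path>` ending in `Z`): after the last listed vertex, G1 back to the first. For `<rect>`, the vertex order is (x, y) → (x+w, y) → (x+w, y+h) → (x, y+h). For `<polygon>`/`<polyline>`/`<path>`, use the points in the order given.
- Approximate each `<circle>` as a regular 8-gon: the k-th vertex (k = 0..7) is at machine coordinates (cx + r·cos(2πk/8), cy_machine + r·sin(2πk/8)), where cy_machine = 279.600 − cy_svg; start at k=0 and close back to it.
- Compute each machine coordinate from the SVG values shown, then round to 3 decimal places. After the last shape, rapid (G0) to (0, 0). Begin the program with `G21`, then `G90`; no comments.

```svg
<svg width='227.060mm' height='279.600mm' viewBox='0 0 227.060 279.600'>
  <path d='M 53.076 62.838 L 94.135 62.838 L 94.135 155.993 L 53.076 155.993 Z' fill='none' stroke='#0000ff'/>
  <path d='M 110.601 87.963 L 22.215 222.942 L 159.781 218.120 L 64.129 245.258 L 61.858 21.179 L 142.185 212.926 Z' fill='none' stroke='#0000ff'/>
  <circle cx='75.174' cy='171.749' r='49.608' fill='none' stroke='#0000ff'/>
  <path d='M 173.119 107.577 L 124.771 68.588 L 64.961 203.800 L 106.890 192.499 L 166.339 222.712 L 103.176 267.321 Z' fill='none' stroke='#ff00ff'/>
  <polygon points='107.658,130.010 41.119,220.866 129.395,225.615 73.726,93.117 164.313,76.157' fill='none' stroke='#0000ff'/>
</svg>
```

viewBox `0 0 227.060 279.600` with mm width/height → 1 unit = 1 mm. Flip: y_m = 279.600 − y_svg.

**Shape 1** — `<path>` rectangle, stroke `#0000ff` → engrave (S343, F2770). Machine vertices: (53.076,216.762) → (94.135,216.762) → (94.135,123.607) → (53.076,123.607) → (53.076,216.762). Closed: final G1 returns to the first vertex.

**Shape 2** — `<path>` closed polygon, stroke `#0000ff` → engrave (S343, F2770). Machine vertices: (110.601,191.637) → (22.215,56.658) → (159.781,61.480) → (64.129,34.342) → (61.858,258.421) → (142.185,66.674) → (110.601,191.637). Closed: final G1 returns to the first vertex.

**Shape 3** — `<circle>` circle, stroke `#0000ff` → engrave (S343, F2770). Machine vertices: (124.782,107.851) → (110.252,142.929) → (75.174,157.459) → (40.096,142.929) → (25.566,107.851) → (40.096,72.773) → (75.174,58.243) → (110.252,72.773) → (124.782,107.851). Closed: final G1 returns to the first vertex.

**Shape 4** — `<path>` closed polygon, stroke `#ff00ff` → score (S364, F2152). Machine vertices: (173.119,172.023) → (124.771,211.012) → (64.961,75.800) → (106.890,87.101) → (166.339,56.888) → (103.176,12.279) → (173.119,172.023). Closed: final G1 returns to the first vertex.

**Shape 5** — `<polygon>` closed polygon, stroke `#0000ff` → engrave (S343, F2770). Machine vertices: (107.658,149.590) → (41.119,58.734) → (129.395,53.985) → (73.726,186.483) → (164.313,203.443) → (107.658,149.590). Closed: final G1 returns to the first vertex.

G21
G90
G0 X53.076 Y216.762
M3 S343
G1 X94.135 Y216.762 F2770
G1 X94.135 Y123.607
G1 X53.076 Y123.607
G1 X53.076 Y216.762
M5
G0 X110.601 Y191.637
M3 S343
G1 X22.215 Y56.658 F2770
G1 X159.781 Y61.480
G1 X64.129 Y34.342
G1 X61.858 Y258.421
G1 X142.185 Y66.674
G1 X110.601 Y191.637
M5
G0 X124.782 Y107.851
M3 S343
G1 X110.252 Y142.929 F2770
G1 X75.174 Y157.459
G1 X40.096 Y142.929
G1 X25.566 Y107.851
G1 X40.096 Y72.773
G1 X75.174 Y58.243
G1 X110.252 Y72.773
G1 X124.782 Y107.851
M5
G0 X173.119 Y172.023
M3 S364
G1 X124.771 Y211.012 F2152
G1 X64.961 Y75.800
G1 X106.890 Y87.101
G1 X166.339 Y56.888
G1 X103.176 Y12.279
G1 X173.119 Y172.023
M5
G0 X107.658 Y149.590
M3 S343
G1 X41.119 Y58.734 F2770
G1 X129.395 Y53.985
G1 X73.726 Y186.483
G1 X164.313 Y203.443
G1 X107.658 Y149.590
M5
G0 X0.000 Y0.000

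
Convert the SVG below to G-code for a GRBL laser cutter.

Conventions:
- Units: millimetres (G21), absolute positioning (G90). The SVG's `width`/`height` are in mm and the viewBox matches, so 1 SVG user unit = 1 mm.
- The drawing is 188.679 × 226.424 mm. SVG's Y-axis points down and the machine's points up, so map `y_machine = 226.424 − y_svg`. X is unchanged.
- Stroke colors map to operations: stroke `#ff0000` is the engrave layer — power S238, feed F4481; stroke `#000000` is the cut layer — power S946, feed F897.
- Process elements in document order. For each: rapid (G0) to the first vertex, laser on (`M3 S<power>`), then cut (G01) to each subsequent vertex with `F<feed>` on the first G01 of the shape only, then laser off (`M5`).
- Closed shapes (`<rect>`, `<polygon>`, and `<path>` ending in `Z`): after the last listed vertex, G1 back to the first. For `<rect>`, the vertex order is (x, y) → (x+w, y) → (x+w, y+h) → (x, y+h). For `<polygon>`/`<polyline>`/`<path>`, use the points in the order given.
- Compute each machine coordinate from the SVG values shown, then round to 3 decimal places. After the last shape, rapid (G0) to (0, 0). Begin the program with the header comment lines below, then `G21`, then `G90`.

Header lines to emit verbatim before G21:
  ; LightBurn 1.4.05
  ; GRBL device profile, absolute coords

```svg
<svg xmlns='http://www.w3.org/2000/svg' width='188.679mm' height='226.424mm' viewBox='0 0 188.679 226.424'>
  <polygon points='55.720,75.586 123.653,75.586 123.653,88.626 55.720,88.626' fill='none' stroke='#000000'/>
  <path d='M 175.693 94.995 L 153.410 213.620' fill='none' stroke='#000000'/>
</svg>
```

1 u = 1 mm; y_m = 226.424 − y.

[1] `<polygon>` rectangle, #000000→cut S946 F897: (55.720,150.838) → (123.653,150.838) → (123.653,137.798) → (55.720,137.798) → (55.720,150.838) (closed)

[2] `<path>` line segment, #000000→cut S946 F897: (175.693,131.429) → (153.410,12.804)

; LightBurn 1.4.05
; GRBL device profile, absolute coords
G21
G90
G0 X55.720 Y150.838
M3 S946
G01 X123.653 Y150.838 F897
G01 X123.653 Y137.798
G01 X55.720 Y137.798
G01 X55.720 Y150.838
M5
G0 X175.693 Y131.429
M3 S946
G01 X153.410 Y12.804 F897
M5
G0 X0.000 Y0.000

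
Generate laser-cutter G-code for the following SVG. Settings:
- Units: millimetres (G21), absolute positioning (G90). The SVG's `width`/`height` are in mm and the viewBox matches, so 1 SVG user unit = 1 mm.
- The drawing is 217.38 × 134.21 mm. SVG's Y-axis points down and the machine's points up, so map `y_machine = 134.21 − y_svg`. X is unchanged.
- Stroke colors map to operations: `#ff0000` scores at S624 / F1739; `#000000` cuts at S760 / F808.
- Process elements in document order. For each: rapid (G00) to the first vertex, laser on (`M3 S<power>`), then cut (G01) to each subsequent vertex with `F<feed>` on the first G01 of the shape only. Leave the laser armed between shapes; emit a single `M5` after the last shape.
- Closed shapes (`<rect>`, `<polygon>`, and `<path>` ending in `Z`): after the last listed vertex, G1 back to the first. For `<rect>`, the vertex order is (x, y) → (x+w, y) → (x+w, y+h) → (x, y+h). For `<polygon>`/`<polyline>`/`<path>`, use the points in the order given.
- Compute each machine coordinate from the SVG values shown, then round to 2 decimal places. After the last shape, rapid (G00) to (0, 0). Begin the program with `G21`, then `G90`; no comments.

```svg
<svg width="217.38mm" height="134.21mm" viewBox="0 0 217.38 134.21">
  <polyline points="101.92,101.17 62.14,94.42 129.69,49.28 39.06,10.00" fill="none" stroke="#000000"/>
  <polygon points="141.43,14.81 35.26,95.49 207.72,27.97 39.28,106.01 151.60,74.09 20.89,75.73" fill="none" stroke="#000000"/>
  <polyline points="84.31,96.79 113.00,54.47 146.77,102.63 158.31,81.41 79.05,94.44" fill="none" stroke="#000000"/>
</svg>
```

1 u = 1 mm; y_m = 134.21 − y.

[1] `<polyline>` open polyline, #000000→cut S760 F808: (101.92,33.04) → (62.14,39.79) → (129.69,84.93) → (39.06,124.21)

[2] `<polygon>` closed polygon, #000000→cut S760 F808: (141.43,119.40) → (35.26,38.72) → (207.72,106.24) → (39.28,28.20) → (151.60,60.12) → (20.89,58.48) → (141.43,119.40) (closed)

[3] `<polyline>` open polyline, #000000→cut S760 F808: (84.31,37.42) → (113.00,79.74) → (146.77,31.58) → (158.31,52.80) → (79.05,39.77)

G21
G90
G00 X101.92 Y33.04
M3 S760
G01 X62.14 Y39.79 F808
G01 X129.69 Y84.93
G01 X39.06 Y124.21
G00 X141.43 Y119.40
M3 S760
G01 X35.26 Y38.72 F808
G01 X207.72 Y106.24
G01 X39.28 Y28.20
G01 X151.60 Y60.12
G01 X20.89 Y58.48
G01 X141.43 Y119.40
G00 X84.31 Y37.42
M3 S760
G01 X113.00 Y79.74 F808
G01 X146.77 Y31.58
G01 X158.31 Y52.80
G01 X79.05 Y39.77
M5
G00 X0.00 Y0.00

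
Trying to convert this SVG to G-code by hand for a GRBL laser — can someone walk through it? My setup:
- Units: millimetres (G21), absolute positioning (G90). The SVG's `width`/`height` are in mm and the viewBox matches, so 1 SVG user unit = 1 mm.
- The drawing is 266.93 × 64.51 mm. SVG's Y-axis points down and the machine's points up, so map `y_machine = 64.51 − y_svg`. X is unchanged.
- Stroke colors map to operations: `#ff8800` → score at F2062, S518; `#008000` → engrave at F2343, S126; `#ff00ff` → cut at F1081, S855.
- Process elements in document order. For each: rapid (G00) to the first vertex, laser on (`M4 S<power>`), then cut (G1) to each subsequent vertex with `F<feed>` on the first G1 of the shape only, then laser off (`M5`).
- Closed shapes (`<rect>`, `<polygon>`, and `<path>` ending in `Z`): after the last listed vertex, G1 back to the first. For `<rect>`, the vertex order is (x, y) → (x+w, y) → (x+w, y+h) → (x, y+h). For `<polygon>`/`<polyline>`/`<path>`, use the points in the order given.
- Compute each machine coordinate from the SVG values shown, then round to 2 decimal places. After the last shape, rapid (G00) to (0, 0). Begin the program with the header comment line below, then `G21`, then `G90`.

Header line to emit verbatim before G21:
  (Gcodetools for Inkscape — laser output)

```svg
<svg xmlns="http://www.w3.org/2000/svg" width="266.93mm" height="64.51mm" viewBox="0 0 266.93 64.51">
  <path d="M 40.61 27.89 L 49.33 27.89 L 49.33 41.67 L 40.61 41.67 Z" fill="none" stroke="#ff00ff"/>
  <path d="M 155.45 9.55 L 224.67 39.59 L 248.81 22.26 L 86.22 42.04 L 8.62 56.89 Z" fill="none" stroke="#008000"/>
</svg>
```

1 u = 1 mm; y_m = 64.51 − y.

[1] `<path>` rectangle, #ff00ff→cut S855 F1081: (40.61,36.62) → (49.33,36.62) → (49.33,22.84) → (40.61,22.84) → (40.61,36.62) (closed)

[2] `<path>` closed polygon, #008000→engrave S126 F2343: (155.45,54.96) → (224.67,24.92) → (248.81,42.25) → (86.22,22.47) → (8.62,7.62) → (155.45,54.96) (closed)

(Gcodetools for Inkscape — laser output)
G21
G90
G00 X40.61 Y36.62
M4 S855
G1 X49.33 Y36.62 F1081
G1 X49.33 Y22.84
G1 X40.61 Y22.84
G1 X40.61 Y36.62
M5
G00 X155.45 Y54.96
M4 S126
G1 X224.67 Y24.92 F2343
G1 X248.81 Y42.25
G1 X86.22 Y22.47
G1 X8.62 Y7.62
G1 X155.45 Y54.96
M5
G00 X0.00 Y0.00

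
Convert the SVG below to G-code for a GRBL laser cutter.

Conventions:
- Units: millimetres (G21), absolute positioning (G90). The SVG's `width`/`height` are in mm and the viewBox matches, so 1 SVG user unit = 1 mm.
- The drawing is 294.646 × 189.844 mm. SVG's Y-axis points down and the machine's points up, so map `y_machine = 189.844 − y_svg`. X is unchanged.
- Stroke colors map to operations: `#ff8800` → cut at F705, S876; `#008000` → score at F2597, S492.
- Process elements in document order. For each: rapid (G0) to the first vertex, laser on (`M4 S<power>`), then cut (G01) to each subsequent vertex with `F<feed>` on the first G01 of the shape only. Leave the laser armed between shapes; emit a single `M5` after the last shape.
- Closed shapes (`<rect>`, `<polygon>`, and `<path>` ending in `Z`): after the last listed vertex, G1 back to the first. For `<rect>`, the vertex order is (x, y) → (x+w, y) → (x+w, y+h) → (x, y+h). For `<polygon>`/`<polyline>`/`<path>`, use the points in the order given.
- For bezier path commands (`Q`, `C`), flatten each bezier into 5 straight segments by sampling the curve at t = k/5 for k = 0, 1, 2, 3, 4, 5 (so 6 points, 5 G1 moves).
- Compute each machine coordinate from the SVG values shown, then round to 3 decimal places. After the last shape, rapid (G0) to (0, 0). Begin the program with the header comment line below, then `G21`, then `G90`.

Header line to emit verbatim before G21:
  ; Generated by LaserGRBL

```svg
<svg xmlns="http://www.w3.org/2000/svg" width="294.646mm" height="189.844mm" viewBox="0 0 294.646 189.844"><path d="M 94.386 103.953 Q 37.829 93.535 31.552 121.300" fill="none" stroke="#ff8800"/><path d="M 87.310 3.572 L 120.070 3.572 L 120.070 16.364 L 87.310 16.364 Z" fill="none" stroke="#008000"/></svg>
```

viewBox `0 0 294.646 189.844` with mm width/height → 1 unit = 1 mm. Flip: y_m = 189.844 − y_svg.

**Shape 1** — `<path>` quadratic bezier, stroke `#ff8800` → cut (S876, F705). Control points (SVG): P0=(94.386,103.953), P1=(37.829,93.535), P2=(31.552,121.300); sampled at t=k/5. Machine vertices: (94.386,85.891) → (73.774,88.531) → (57.185,88.116) → (44.618,84.647) → (36.074,78.123) → (31.552,68.544). Open path.

**Shape 2** — `<path>` rectangle, stroke `#008000` → score (S492, F2597). Machine vertices: (87.310,186.272) → (120.070,186.272) → (120.070,173.480) → (87.310,173.480) → (87.310,186.272). Closed: final G1 returns to the first vertex.

; Generated by LaserGRBL
G21
G90
G0 X94.386 Y85.891
M4 S876
G01 X73.774 Y88.531 F705
G01 X57.185 Y88.116
G01 X44.618 Y84.647
G01 X36.074 Y78.123
G01 X31.552 Y68.544
G0 X87.310 Y186.272
M4 S492
G01 X120.070 Y186.272 F2597
G01 X120.070 Y173.480
G01 X87.310 Y173.480
G01 X87.310 Y186.272
M5
G0 X0.000 Y0.000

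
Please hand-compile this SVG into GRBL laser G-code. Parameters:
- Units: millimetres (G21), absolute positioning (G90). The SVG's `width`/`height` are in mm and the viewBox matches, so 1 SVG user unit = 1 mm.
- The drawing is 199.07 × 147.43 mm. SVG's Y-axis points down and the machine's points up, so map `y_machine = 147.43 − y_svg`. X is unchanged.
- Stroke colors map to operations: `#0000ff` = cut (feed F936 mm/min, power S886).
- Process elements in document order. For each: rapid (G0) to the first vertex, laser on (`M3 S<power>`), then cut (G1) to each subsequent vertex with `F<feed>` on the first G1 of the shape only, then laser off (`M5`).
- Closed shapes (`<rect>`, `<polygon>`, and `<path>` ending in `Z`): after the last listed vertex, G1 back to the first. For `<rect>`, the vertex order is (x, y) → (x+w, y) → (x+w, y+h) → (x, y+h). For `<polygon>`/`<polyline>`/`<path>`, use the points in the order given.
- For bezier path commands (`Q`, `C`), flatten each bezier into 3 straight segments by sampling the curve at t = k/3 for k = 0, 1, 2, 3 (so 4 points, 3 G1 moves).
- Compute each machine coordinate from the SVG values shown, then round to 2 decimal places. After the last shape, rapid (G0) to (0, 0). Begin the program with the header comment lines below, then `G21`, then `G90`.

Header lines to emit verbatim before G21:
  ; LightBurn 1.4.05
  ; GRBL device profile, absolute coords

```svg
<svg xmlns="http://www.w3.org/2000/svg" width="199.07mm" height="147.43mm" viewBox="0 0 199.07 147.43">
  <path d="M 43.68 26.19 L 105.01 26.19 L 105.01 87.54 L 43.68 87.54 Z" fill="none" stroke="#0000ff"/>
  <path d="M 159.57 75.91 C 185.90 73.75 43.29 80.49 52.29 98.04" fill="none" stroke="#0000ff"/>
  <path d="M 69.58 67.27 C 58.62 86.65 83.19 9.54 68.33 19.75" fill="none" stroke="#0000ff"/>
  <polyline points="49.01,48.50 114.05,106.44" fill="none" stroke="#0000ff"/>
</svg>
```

viewBox `0 0 199.07 147.43` with mm width/height → 1 unit = 1 mm. Flip: y_m = 147.43 − y_svg.

**Shape 1** — `<path>` rectangle, stroke `#0000ff` → cut (S886, F936). Machine vertices: (43.68,121.24) → (105.01,121.24) → (105.01,59.89) → (43.68,59.89) → (43.68,121.24). Closed: final G1 returns to the first vertex.

**Shape 2** — `<path>` cubic bezier, stroke `#0000ff` → cut (S886, F936). Control points (SVG): P0=(159.57,75.91), P1=(185.90,73.75), P2=(43.29,80.49), P3=(52.29,98.04); sampled at t=k/3. Machine vertices: (159.57,71.52) → (141.46,70.64) → (81.95,63.41) → (52.29,49.39). Open path.

**Shape 3** — `<path>` cubic bezier, stroke `#0000ff` → cut (S886, F936). Control points (SVG): P0=(69.58,67.27), P1=(58.62,86.65), P2=(83.19,9.54), P3=(68.33,19.75); sampled at t=k/3. Machine vertices: (69.58,80.16) → (67.69,86.14) → (72.82,115.59) → (68.33,127.68). Open path.

**Shape 4** — `<polyline>` line segment, stroke `#0000ff` → cut (S886, F936). Machine vertices: (49.01,98.93) → (114.05,40.99). Open path.

; LightBurn 1.4.05
; GRBL device profile, absolute coords
G21
G90
G0 X43.68 Y121.24
M3 S886
G1 X105.01 Y121.24 F936
G1 X105.01 Y59.89
G1 X43.68 Y59.89
G1 X43.68 Y121.24
M5
G0 X159.57 Y71.52
M3 S886
G1 X141.46 Y70.64 F936
G1 X81.95 Y63.41
G1 X52.29 Y49.39
M5
G0 X69.58 Y80.16
M3 S886
G1 X67.69 Y86.14 F936
G1 X72.82 Y115.59
G1 X68.33 Y127.68
M5
G0 X49.01 Y98.93
M3 S886
G1 X114.05 Y40.99 F936
M5
G0 X0.00 Y0.00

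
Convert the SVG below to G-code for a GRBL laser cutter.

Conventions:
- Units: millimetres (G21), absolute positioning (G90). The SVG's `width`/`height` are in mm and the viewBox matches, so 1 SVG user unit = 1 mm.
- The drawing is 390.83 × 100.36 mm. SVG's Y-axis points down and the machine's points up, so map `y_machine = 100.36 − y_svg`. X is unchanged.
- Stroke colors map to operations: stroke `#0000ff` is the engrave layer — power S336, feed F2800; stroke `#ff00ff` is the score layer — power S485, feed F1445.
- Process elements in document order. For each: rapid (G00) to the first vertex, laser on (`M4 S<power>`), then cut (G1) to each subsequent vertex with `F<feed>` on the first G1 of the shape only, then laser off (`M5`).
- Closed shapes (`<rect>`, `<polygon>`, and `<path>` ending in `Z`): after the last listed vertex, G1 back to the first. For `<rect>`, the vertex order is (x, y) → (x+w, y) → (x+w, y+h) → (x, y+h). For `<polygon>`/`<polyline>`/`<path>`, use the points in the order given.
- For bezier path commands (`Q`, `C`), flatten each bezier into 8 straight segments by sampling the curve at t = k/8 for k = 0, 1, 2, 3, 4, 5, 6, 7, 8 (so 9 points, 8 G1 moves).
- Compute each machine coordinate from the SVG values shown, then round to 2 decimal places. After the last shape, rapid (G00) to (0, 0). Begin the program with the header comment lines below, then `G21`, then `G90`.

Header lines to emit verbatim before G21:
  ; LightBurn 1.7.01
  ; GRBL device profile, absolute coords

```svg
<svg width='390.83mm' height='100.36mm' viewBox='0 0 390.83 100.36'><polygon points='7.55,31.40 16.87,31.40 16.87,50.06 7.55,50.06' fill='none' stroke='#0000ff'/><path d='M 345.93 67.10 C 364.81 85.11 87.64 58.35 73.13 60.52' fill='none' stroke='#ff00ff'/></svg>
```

viewBox `0 0 390.83 100.36` with mm width/height → 1 unit = 1 mm. Flip: y_m = 100.36 − y_svg.

**Shape 1** — `<polygon>` rectangle, stroke `#0000ff` → engrave (S336, F2800). Machine vertices: (7.55,68.96) → (16.87,68.96) → (16.87,50.30) → (7.55,50.30) → (7.55,68.96). Closed: final G1 returns to the first vertex.

**Shape 2** — `<path>` cubic bezier, stroke `#ff00ff` → score (S485, F1445). Control points (SVG): P0=(345.93,67.10), P1=(364.81,85.11), P2=(87.64,58.35), P3=(73.13,60.52); sampled at t=k/8. Machine vertices: (345.93,33.26) → (340.22,28.46) → (313.31,27.00) → (271.74,28.00) → (222.05,30.61) → (170.80,33.96) → (124.53,37.19) → (89.79,39.44) → (73.13,39.84). Open path.

; LightBurn 1.7.01
; GRBL device profile, absolute coords
G21
G90
G00 X7.55 Y68.96
M4 S336
G1 X16.87 Y68.96 F2800
G1 X16.87 Y50.30
G1 X7.55 Y50.30
G1 X7.55 Y68.96
M5
G00 X345.93 Y33.26
M4 S485
G1 X340.22 Y28.46 F1445
G1 X313.31 Y27.00
G1 X271.74 Y28.00
G1 X222.05 Y30.61
G1 X170.80 Y33.96
G1 X124.53 Y37.19
G1 X89.79 Y39.44
G1 X73.13 Y39.84
M5
G00 X0.00 Y0.00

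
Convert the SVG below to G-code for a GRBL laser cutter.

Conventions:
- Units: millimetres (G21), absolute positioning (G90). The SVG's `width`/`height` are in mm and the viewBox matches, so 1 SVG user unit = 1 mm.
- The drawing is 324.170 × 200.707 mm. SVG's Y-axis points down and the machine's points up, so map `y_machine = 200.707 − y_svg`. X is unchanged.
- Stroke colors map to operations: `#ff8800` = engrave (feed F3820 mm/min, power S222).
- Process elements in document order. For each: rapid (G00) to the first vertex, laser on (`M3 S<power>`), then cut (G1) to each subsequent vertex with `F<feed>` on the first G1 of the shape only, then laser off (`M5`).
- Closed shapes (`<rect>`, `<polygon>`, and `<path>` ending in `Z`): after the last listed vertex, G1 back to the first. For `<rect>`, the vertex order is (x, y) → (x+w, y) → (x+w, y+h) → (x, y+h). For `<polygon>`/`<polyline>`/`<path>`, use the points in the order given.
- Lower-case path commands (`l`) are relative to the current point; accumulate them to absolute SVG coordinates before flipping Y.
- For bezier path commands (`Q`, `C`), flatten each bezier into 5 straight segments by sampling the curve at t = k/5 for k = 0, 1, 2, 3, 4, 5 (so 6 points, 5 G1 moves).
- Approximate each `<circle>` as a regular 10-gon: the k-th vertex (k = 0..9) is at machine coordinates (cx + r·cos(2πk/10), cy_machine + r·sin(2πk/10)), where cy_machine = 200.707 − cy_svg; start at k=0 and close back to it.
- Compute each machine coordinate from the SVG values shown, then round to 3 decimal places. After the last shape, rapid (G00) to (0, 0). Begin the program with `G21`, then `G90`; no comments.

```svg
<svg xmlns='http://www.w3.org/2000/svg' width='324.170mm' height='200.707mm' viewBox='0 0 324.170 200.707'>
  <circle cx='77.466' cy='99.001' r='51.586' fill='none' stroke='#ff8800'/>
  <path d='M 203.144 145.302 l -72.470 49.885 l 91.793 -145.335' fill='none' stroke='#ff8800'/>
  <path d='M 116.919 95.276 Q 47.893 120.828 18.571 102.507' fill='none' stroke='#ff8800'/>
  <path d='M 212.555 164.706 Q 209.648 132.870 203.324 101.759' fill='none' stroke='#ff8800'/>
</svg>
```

1 u = 1 mm; y_m = 200.707 − y.

[1] `<circle>` circle, #ff8800→engrave S222 F3820: (129.052,101.706) → (119.200,132.027) → (93.407,150.767) → (61.525,150.767) → (35.732,132.027) → (25.880,101.706) → (35.732,71.385) → (61.525,52.645) → (93.407,52.645) → (119.200,71.385) → (129.052,101.706) (closed)

[2] `<path>` open polyline, #ff8800→engrave S222 F3820: (203.144,55.405) → (130.674,5.520) → (222.467,150.855)

[3] `<path>` quadratic bezier, #ff8800→engrave S222 F3820: (116.919,105.431) → (90.897,96.965) → (68.051,92.009) → (48.381,90.563) → (31.888,92.627) → (18.571,98.200)

[4] `<path>` quadratic bezier, #ff8800→engrave S222 F3820: (212.555,36.001) → (211.256,48.706) → (209.683,61.354) → (207.836,73.943) → (205.717,86.475) → (203.324,98.948)

G21
G90
G00 X129.052 Y101.706
M3 S222
G1 X119.200 Y132.027 F3820
G1 X93.407 Y150.767
G1 X61.525 Y150.767
G1 X35.732 Y132.027
G1 X25.880 Y101.706
G1 X35.732 Y71.385
G1 X61.525 Y52.645
G1 X93.407 Y52.645
G1 X119.200 Y71.385
G1 X129.052 Y101.706
M5
G00 X203.144 Y55.405
M3 S222
G1 X130.674 Y5.520 F3820
G1 X222.467 Y150.855
M5
G00 X116.919 Y105.431
M3 S222
G1 X90.897 Y96.965 F3820
G1 X68.051 Y92.009
G1 X48.381 Y90.563
G1 X31.888 Y92.627
G1 X18.571 Y98.200
M5
G00 X212.555 Y36.001
M3 S222
G1 X211.256 Y48.706 F3820
G1 X209.683 Y61.354
G1 X207.836 Y73.943
G1 X205.717 Y86.475
G1 X203.324 Y98.948
M5
G00 X0.000 Y0.000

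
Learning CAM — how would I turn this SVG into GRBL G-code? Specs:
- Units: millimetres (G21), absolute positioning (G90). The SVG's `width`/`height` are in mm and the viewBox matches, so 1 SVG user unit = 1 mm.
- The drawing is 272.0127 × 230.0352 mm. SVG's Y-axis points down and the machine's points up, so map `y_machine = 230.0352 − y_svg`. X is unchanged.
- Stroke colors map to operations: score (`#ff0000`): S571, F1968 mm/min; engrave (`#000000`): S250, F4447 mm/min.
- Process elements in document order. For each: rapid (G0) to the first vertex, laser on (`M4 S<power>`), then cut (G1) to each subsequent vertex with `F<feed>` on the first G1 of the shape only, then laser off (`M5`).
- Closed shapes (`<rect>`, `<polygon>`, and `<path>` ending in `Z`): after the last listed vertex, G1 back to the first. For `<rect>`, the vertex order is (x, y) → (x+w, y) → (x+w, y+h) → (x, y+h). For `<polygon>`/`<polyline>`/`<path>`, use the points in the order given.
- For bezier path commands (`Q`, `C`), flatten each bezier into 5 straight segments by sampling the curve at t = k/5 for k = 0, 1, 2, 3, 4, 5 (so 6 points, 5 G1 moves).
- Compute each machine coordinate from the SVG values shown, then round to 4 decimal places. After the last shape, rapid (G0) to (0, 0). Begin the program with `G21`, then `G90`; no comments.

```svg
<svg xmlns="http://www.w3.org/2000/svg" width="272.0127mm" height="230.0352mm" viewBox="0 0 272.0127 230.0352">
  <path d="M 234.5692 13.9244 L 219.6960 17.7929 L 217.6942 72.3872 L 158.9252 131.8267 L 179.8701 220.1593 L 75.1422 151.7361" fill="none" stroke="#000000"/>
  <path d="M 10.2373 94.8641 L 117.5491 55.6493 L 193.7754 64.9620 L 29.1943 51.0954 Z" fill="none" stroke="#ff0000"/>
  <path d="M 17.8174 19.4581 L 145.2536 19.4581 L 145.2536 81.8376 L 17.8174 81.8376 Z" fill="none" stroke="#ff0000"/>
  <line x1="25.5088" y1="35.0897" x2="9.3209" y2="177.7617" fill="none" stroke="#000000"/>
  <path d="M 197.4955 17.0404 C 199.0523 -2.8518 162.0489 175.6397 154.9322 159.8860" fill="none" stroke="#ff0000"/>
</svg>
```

Since the viewBox matches the mm dimensions, user units are millimetres directly. The only transform is the Y-flip y_m = 230.0352 − y_svg.

Shape 1 is a open polyline drawn with `<path>`. Its stroke #000000 means engrave at S250, F4447. After flipping Y the toolpath is (234.5692,216.1108) → (219.6960,212.2423) → (217.6942,157.6480) → (158.9252,98.2085) → (179.8701,9.8759) → (75.1422,78.2991).

Shape 2 is a closed polygon drawn with `<path>`. Its stroke #ff0000 means score at S571, F1968. After flipping Y the toolpath is (10.2373,135.1711) → (117.5491,174.3859) → (193.7754,165.0732) → (29.1943,178.9398) → (10.2373,135.1711), returning to the start.

Shape 3 is a rectangle drawn with `<path>`. Its stroke #ff0000 means score at S571, F1968. After flipping Y the toolpath is (17.8174,210.5771) → (145.2536,210.5771) → (145.2536,148.1976) → (17.8174,148.1976) → (17.8174,210.5771), returning to the start.

Shape 4 is a line segment drawn with `<line>`. Its stroke #000000 means engrave at S250, F4447. After flipping Y the toolpath is (25.5088,194.9455) → (9.3209,52.2735).

Shape 5 is a cubic bezier drawn with `<path>`. Its stroke #ff0000 means score at S571, F1968. After flipping Y the toolpath is (197.4955,212.9948) → (194.3499,204.2651) → (185.2354,166.7695) → (173.4373,119.3542) → (162.2410,80.8654) → (154.9322,70.1492).

G21
G90
G0 X234.5692 Y216.1108
M4 S250
G1 X219.6960 Y212.2423 F4447
G1 X217.6942 Y157.6480
G1 X158.9252 Y98.2085
G1 X179.8701 Y9.8759
G1 X75.1422 Y78.2991
M5
G0 X10.2373 Y135.1711
M4 S571
G1 X117.5491 Y174.3859 F1968
G1 X193.7754 Y165.0732
G1 X29.1943 Y178.9398
G1 X10.2373 Y135.1711
M5
G0 X17.8174 Y210.5771
M4 S571
G1 X145.2536 Y210.5771 F1968
G1 X145.2536 Y148.1976
G1 X17.8174 Y148.1976
G1 X17.8174 Y210.5771
M5
G0 X25.5088 Y194.9455
M4 S250
G1 X9.3209 Y52.2735 F4447
M5
G0 X197.4955 Y212.9948
M4 S571
G1 X194.3499 Y204.2651 F1968
G1 X185.2354 Y166.7695
G1 X173.4373 Y119.3542
G1 X162.2410 Y80.8654
G1 X154.9322 Y70.1492
M5
G0 X0.0000 Y0.0000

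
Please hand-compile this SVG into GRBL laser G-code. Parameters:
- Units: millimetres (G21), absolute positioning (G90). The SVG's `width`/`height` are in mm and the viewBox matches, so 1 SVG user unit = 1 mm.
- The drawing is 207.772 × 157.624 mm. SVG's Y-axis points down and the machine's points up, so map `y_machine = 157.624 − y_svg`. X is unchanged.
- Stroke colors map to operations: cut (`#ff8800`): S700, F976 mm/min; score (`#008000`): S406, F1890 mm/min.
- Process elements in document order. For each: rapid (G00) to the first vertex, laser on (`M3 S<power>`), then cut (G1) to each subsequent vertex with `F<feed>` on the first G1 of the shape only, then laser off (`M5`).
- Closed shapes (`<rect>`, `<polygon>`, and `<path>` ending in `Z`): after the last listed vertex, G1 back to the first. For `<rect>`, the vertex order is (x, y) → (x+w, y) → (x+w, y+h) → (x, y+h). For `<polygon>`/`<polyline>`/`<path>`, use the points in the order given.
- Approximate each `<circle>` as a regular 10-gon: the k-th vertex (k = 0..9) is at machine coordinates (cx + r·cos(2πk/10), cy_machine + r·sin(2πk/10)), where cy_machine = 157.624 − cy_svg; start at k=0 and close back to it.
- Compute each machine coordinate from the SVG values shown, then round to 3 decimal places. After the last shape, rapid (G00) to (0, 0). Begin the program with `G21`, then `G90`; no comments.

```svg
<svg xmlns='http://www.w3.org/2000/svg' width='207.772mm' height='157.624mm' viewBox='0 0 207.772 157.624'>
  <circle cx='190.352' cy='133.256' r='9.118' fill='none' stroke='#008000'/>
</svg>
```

viewBox `0 0 207.772 157.624` with mm width/height → 1 unit = 1 mm. Flip: y_m = 157.624 − y_svg.

**Shape 1** — `<circle>` circle, stroke `#008000` → score (S406, F1890). Machine vertices: (199.470,24.368) → (197.729,29.727) → (193.170,33.040) → (187.534,33.040) → (182.975,29.727) → (181.234,24.368) → (182.975,19.009) → (187.534,15.696) → (193.170,15.696) → (197.729,19.009) → (199.470,24.368). Closed: final G1 returns to the first vertex.

G21
G90
G00 X199.470 Y24.368
M3 S406
G1 X197.729 Y29.727 F1890
G1 X193.170 Y33.040
G1 X187.534 Y33.040
G1 X182.975 Y29.727
G1 X181.234 Y24.368
G1 X182.975 Y19.009
G1 X187.534 Y15.696
G1 X193.170 Y15.696
G1 X197.729 Y19.009
G1 X199.470 Y24.368
M5
G00 X0.000 Y0.000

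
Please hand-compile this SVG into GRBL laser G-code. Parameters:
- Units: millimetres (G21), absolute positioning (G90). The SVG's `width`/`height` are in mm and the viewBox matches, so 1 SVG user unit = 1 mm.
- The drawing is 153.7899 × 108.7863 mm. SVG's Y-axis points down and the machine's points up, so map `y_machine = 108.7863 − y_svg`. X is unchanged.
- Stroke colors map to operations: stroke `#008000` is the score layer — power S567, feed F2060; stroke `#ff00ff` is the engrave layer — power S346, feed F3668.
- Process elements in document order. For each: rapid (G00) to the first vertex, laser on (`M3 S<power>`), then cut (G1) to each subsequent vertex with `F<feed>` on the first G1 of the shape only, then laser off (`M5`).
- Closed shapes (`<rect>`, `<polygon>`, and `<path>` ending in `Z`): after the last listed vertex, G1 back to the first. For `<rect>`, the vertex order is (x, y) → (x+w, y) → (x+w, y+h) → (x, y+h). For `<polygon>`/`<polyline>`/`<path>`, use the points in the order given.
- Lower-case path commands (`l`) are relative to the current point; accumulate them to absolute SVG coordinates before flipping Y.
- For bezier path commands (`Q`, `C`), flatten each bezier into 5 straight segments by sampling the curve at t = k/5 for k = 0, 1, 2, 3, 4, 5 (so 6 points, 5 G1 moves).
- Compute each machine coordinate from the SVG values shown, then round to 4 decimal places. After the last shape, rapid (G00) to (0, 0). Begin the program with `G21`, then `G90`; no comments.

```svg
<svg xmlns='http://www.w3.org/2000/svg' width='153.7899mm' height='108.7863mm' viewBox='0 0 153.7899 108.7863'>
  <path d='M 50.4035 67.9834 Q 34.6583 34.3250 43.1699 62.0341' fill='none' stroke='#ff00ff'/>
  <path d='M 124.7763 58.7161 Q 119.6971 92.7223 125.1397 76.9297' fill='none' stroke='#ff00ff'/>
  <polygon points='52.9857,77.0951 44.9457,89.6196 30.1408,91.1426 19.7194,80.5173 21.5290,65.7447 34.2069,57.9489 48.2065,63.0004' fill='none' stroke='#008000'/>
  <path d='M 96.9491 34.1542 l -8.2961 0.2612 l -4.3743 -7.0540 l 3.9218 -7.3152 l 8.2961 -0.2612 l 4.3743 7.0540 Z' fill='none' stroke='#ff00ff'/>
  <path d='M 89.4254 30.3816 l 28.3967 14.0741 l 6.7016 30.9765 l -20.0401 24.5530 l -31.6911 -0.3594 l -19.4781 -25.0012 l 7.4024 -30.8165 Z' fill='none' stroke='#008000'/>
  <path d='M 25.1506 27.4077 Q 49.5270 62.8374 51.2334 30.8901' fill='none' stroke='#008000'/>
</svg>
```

1 u = 1 mm; y_m = 108.7863 − y.

[1] `<path>` quadratic bezier, #ff00ff→engrave S346 F3668: (50.4035,40.8029) → (45.0757,51.8116) → (41.6884,57.9108) → (40.2417,59.1007) → (40.7355,55.3811) → (43.1699,46.7522)

[2] `<path>` quadratic bezier, #ff00ff→engrave S346 F3668: (124.7763,50.0702) → (123.1655,38.4597) → (122.3964,30.8330) → (122.4691,27.1903) → (123.3835,27.5315) → (125.1397,31.8566)

[3] `<polygon>` regular polygon, #008000→score S567 F2060: (52.9857,31.6912) → (44.9457,19.1667) → (30.1408,17.6437) → (19.7194,28.2690) → (21.5290,43.0416) → (34.2069,50.8374) → (48.2065,45.7859) → (52.9857,31.6912) (closed)

[4] `<path>` regular polygon, #ff00ff→engrave S346 F3668: (96.9491,74.6321) → (88.6530,74.3709) → (84.2787,81.4249) → (88.2005,88.7401) → (96.4966,89.0013) → (100.8709,81.9473) → (96.9491,74.6321) (closed)

[5] `<path>` regular polygon, #008000→score S567 F2060: (89.4254,78.4047) → (117.8221,64.3306) → (124.5237,33.3541) → (104.4836,8.8011) → (72.7925,9.1605) → (53.3144,34.1617) → (60.7168,64.9782) → (89.4254,78.4047) (closed)

[6] `<path>` quadratic bezier, #008000→score S567 F2060: (25.1506,81.3786) → (33.9944,69.9018) → (41.0245,63.8152) → (46.2411,63.1187) → (49.6440,67.8124) → (51.2334,77.8962)

G21
G90
G00 X50.4035 Y40.8029
M3 S346
G1 X45.0757 Y51.8116 F3668
G1 X41.6884 Y57.9108
G1 X40.2417 Y59.1007
G1 X40.7355 Y55.3811
G1 X43.1699 Y46.7522
M5
G00 X124.7763 Y50.0702
M3 S346
G1 X123.1655 Y38.4597 F3668
G1 X122.3964 Y30.8330
G1 X122.4691 Y27.1903
G1 X123.3835 Y27.5315
G1 X125.1397 Y31.8566
M5
G00 X52.9857 Y31.6912
M3 S567
G1 X44.9457 Y19.1667 F2060
G1 X30.1408 Y17.6437
G1 X19.7194 Y28.2690
G1 X21.5290 Y43.0416
G1 X34.2069 Y50.8374
G1 X48.2065 Y45.7859
G1 X52.9857 Y31.6912
M5
G00 X96.9491 Y74.6321
M3 S346
G1 X88.6530 Y74.3709 F3668
G1 X84.2787 Y81.4249
G1 X88.2005 Y88.7401
G1 X96.4966 Y89.0013
G1 X100.8709 Y81.9473
G1 X96.9491 Y74.6321
M5
G00 X89.4254 Y78.4047
M3 S567
G1 X117.8221 Y64.3306 F2060
G1 X124.5237 Y33.3541
G1 X104.4836 Y8.8011
G1 X72.7925 Y9.1605
G1 X53.3144 Y34.1617
G1 X60.7168 Y64.9782
G1 X89.4254 Y78.4047
M5
G00 X25.1506 Y81.3786
M3 S567
G1 X33.9944 Y69.9018 F2060
G1 X41.0245 Y63.8152
G1 X46.2411 Y63.1187
G1 X49.6440 Y67.8124
G1 X51.2334 Y77.8962
M5
G00 X0.0000 Y0.0000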